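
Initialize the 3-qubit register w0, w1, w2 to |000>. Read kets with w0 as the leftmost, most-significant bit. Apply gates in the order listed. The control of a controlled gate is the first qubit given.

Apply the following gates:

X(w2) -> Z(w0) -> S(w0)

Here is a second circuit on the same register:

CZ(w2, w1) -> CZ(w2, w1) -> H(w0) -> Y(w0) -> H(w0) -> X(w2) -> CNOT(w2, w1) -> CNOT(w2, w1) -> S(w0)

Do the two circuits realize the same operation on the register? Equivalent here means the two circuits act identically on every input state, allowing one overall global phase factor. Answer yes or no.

No, they are not equivalent — no single phase factor reconciles the two unitaries.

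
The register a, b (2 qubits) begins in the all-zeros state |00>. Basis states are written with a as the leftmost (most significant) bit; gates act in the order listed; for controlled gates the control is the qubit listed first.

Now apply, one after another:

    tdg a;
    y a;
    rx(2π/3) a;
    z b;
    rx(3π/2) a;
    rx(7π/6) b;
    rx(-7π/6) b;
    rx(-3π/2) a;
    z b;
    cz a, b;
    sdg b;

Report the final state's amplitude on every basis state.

The final amplitudes are sqrt(3)/2 on |00>, 0 on |01>, I/2 on |10>, 0 on |11>. Key observation: gates 4-9 undo each other exactly, leaving only the rest of the circuit to track.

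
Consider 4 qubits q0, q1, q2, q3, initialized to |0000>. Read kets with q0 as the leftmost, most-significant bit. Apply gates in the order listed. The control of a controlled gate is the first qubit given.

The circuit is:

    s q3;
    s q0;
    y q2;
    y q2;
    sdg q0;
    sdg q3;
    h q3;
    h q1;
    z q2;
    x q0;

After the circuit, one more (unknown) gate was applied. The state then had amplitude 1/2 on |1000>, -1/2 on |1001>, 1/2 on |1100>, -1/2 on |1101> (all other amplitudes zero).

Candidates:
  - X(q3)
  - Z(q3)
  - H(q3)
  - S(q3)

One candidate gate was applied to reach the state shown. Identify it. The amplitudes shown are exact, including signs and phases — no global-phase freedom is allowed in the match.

It was Z(q3) that produced the state shown. Key observation: steps 1-6 multiply out to the identity, so the circuit reduces to the remaining gates.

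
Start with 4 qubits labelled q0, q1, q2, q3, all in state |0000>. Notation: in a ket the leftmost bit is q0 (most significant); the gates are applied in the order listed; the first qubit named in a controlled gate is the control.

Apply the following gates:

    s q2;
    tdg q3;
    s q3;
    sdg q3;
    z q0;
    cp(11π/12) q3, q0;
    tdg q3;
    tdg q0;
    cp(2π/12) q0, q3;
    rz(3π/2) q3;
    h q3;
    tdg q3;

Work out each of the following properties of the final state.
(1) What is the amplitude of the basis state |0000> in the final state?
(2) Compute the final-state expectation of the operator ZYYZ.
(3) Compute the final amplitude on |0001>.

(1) |0000> carries amplitude -sqrt(2)*exp(I*pi/4)/2 in the final state. Key observation: steps 3-4 multiply out to the identity, so the circuit reduces to the remaining gates.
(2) The observable ZYYZ averages to 0.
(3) The amplitude on |0001> is -sqrt(2)/2.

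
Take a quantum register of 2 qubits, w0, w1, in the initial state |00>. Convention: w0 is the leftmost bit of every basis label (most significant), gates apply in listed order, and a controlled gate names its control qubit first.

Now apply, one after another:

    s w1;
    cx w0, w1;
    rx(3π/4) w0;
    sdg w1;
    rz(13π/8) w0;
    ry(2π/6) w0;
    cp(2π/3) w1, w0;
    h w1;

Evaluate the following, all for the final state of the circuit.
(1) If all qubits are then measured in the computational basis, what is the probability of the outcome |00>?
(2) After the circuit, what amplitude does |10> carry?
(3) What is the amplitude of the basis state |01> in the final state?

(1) Outcome |00> occurs with probability -sqrt(2)/16 + sqrt(6*sqrt(2) + 12)/32 + 1/4.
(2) |10> carries amplitude sqrt(2)*sqrt(1/2 - sqrt(2)/4)*exp(-13*I*pi/16)/4 - sqrt(6)*I*sqrt(sqrt(2)/4 + 1/2)*exp(13*I*pi/16)/4 in the final state.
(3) The amplitude on |01> is sqrt(2)*I*sqrt(sqrt(2)/4 + 1/2)*exp(13*I*pi/16)/4 + sqrt(6)*sqrt(1/2 - sqrt(2)/4)*exp(-13*I*pi/16)/4.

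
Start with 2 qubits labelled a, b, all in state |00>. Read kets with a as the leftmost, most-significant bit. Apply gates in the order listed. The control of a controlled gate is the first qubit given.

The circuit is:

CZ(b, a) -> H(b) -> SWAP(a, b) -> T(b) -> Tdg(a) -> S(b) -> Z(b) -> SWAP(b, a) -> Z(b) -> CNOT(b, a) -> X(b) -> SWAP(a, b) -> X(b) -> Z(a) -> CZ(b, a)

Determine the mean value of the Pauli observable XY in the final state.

The expectation value of XY is -sqrt(2)/2.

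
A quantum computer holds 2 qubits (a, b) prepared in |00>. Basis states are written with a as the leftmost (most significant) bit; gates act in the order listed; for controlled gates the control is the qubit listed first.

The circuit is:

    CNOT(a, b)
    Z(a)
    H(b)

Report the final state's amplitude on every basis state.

The final amplitudes are sqrt(2)/2 on |00>, sqrt(2)/2 on |01>, 0 on |10>, 0 on |11>.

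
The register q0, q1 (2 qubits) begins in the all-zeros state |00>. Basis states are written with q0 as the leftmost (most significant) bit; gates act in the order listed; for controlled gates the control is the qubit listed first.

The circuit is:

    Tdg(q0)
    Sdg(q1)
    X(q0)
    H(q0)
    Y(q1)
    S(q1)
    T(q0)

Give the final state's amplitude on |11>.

|11> carries amplitude sqrt(2)*exp(I*pi/4)/2 in the final state.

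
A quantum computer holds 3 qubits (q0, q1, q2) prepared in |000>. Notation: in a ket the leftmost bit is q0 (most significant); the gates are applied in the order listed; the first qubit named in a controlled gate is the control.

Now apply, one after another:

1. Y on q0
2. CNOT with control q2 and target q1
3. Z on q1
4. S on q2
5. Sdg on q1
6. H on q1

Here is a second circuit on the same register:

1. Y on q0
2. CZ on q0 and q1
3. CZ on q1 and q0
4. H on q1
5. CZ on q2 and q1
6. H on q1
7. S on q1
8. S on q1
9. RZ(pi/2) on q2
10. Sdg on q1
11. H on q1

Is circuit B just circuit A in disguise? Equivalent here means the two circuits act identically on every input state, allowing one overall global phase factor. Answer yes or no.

Yes, they are equivalent — the unitaries differ by at most a global phase.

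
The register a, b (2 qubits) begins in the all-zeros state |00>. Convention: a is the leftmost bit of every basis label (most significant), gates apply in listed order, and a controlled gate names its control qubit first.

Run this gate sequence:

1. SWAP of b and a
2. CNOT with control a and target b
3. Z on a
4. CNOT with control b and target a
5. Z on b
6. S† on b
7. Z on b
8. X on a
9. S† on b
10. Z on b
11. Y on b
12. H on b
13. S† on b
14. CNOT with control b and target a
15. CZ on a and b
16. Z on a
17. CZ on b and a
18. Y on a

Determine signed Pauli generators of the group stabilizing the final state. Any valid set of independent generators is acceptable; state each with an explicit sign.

The stabilizer group can be generated by +XY, +ZZ, among other valid generating sets.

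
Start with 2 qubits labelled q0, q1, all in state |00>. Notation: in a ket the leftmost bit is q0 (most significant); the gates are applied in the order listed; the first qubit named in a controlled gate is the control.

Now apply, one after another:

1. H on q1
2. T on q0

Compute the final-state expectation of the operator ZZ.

The expectation value of ZZ is 0.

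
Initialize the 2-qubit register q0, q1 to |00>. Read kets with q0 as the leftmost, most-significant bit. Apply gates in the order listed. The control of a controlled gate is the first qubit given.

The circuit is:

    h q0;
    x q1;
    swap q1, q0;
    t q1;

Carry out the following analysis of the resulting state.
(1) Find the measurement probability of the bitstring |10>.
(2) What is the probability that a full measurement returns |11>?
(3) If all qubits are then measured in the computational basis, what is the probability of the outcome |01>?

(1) A full measurement returns |10> with probability 1/2.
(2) A full measurement returns |11> with probability 1/2.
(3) A full measurement returns |01> with probability 0.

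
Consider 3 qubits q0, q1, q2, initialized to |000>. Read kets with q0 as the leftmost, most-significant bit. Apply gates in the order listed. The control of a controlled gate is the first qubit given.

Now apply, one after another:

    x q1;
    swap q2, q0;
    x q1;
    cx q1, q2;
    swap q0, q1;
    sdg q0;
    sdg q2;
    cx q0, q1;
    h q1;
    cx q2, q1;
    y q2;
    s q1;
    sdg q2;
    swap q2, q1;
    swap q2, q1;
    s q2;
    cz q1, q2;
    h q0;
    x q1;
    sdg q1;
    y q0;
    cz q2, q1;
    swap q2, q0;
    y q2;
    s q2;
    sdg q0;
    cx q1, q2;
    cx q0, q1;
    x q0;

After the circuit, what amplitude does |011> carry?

The amplitude on |011> is 1/2. Key observation: steps 13-16 multiply out to the identity, so the circuit reduces to the remaining gates.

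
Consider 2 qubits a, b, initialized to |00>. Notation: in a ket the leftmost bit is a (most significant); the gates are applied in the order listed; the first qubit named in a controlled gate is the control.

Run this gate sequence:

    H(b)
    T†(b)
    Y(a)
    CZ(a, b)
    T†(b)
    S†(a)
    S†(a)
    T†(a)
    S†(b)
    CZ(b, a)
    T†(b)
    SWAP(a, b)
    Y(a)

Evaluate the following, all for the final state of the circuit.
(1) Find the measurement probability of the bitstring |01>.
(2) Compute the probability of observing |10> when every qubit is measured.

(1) Outcome |01> occurs with probability 1/2.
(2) The probability of measuring |10> is 0.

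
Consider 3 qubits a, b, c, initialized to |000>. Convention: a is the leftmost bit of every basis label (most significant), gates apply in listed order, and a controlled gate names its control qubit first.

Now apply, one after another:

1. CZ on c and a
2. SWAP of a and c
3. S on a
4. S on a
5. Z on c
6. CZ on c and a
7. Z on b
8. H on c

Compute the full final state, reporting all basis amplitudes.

The final amplitudes are sqrt(2)/2 on |000>, sqrt(2)/2 on |001>, and 0 on every other basis state.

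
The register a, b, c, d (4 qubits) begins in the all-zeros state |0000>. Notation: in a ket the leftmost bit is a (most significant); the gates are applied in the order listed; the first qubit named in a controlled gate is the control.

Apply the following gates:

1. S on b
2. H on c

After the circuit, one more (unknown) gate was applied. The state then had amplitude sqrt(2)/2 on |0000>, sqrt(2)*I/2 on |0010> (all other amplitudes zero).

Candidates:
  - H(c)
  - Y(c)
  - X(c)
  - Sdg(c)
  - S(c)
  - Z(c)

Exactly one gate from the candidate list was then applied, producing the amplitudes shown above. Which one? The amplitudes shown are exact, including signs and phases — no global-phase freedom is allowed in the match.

The unique candidate consistent with the amplitudes is S(c).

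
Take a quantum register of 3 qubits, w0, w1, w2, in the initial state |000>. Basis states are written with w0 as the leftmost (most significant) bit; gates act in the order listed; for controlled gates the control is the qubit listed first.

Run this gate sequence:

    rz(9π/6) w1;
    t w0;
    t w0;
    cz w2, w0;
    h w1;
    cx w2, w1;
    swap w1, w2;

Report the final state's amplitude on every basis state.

The final amplitudes are -sqrt(2)*exp(I*pi/4)/2 on |000>, -sqrt(2)*exp(I*pi/4)/2 on |001>, and 0 on every other basis state.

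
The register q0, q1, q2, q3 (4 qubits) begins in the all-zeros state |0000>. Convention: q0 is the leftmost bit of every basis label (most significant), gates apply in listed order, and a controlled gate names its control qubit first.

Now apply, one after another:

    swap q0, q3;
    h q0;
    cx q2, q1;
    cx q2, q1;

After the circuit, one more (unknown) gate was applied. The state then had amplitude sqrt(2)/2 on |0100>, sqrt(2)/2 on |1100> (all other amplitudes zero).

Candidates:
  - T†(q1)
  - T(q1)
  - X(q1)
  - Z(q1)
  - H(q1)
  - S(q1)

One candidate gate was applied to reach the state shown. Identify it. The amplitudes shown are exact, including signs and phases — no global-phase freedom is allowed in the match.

It was X(q1) that produced the state shown.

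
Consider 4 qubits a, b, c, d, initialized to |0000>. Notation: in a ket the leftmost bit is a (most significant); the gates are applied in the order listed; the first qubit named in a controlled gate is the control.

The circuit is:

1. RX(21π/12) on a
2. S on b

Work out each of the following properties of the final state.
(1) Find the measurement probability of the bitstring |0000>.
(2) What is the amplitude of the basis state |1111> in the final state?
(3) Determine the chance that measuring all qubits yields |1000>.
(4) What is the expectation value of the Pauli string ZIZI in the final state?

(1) Outcome |0000> occurs with probability sqrt(2)/4 + 1/2.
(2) |1111> carries amplitude 0 in the final state.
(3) The probability of measuring |1000> is 1/2 - sqrt(2)/4.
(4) The observable ZIZI averages to sqrt(2)/2.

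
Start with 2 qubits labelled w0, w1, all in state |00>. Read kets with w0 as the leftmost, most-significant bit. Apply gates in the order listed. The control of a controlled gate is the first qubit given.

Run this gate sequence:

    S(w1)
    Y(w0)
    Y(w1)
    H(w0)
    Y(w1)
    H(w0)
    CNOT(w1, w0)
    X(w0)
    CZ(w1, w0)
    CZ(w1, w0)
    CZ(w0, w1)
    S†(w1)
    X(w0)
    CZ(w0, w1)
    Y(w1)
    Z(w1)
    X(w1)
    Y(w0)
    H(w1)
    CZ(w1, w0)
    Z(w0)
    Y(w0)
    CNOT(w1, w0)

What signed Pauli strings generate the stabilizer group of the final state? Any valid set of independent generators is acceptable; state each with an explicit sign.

One valid set of independent stabilizer generators is +XX, -ZZ (any independent generating set of the same group is equally correct).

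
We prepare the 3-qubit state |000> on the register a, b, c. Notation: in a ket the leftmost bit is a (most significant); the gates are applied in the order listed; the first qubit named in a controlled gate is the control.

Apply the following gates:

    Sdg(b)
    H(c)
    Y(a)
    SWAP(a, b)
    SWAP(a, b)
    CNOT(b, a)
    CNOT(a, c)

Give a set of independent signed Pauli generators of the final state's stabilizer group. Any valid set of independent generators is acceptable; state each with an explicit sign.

The final state is stabilized by the group generated by +IIX, -ZII, +IZI; other independent generating sets are equally valid.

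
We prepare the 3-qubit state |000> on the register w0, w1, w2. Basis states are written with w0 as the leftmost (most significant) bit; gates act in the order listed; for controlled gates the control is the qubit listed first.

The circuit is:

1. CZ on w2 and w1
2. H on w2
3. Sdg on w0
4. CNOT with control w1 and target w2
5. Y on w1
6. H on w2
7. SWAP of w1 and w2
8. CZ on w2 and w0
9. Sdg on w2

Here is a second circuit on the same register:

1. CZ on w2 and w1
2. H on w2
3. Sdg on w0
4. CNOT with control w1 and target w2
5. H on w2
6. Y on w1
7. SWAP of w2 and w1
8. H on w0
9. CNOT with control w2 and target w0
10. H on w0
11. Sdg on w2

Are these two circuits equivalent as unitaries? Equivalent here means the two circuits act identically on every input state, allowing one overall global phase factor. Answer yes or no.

Yes — the two circuits implement the same unitary up to a global phase.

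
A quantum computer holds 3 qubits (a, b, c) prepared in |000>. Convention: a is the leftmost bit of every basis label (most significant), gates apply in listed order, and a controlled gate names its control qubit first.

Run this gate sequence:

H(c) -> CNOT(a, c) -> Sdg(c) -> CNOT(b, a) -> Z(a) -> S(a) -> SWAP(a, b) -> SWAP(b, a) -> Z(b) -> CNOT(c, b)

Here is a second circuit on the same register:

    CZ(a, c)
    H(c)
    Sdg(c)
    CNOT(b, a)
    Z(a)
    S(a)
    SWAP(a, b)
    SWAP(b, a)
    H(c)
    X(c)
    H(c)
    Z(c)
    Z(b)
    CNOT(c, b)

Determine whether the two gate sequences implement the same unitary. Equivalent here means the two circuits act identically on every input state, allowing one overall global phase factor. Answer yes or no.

Yes: on every input state the two circuits agree up to one overall phase factor.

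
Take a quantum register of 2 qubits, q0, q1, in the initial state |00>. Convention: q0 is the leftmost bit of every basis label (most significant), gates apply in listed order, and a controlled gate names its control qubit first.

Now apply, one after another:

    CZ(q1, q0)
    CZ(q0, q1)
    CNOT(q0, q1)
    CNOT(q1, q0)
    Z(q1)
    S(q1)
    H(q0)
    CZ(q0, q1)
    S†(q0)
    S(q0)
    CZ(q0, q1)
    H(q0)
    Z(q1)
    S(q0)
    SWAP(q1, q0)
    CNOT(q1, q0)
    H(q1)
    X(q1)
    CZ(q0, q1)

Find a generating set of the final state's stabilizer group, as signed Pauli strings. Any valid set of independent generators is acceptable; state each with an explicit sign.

The stabilizer group can be generated by +IX, +ZI, among other valid generating sets.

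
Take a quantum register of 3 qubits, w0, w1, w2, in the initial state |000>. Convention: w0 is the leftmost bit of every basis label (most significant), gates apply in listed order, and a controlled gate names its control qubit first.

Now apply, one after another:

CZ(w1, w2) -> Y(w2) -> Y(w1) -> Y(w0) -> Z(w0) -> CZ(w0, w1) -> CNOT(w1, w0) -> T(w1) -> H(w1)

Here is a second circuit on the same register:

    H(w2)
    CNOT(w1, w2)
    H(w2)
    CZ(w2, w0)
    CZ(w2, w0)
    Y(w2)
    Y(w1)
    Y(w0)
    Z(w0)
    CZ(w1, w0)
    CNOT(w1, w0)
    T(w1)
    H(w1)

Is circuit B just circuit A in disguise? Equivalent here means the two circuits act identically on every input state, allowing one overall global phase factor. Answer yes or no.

Yes, they are equivalent — the unitaries differ by at most a global phase.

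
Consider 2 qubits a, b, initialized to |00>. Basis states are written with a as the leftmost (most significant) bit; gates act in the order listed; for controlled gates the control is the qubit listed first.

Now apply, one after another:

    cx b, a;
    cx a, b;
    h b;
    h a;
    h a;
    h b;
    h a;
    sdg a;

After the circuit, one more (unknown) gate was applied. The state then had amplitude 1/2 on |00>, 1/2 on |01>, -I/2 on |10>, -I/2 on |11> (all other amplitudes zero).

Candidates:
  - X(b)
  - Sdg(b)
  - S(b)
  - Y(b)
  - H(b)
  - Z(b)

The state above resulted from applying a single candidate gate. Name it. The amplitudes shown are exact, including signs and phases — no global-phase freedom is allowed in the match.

The unique candidate consistent with the amplitudes is H(b).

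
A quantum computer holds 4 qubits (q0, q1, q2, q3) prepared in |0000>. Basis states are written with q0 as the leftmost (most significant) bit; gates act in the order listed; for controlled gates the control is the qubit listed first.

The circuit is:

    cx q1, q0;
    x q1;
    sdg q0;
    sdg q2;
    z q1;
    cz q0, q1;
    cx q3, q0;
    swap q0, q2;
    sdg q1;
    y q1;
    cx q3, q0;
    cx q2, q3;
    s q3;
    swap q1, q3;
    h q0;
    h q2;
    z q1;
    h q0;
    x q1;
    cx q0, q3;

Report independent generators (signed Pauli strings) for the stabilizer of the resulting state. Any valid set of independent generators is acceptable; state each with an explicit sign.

The stabilizer group can be generated by +IIXI, +ZIII, -IZII, +IIIZ, among other valid generating sets.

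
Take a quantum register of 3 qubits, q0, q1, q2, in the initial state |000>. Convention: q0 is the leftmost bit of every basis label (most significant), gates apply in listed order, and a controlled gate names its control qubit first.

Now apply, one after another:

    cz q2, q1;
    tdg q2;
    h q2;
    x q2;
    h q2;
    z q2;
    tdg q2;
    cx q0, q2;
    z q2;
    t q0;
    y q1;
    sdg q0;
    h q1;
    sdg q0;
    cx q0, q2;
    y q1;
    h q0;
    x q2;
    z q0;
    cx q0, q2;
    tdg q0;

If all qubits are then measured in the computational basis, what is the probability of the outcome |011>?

A full measurement returns |011> with probability 1/4. Key observation: steps 3-6 multiply out to the identity, so the circuit reduces to the remaining gates.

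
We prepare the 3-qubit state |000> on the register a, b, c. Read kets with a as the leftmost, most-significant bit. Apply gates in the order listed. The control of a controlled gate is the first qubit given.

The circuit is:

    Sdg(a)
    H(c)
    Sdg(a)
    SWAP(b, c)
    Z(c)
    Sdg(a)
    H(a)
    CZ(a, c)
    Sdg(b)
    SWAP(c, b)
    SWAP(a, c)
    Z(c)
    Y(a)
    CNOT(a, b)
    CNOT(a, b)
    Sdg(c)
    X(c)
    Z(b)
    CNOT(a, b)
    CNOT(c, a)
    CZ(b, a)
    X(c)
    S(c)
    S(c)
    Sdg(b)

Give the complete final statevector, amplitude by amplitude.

The resulting statevector has amplitude 0 on |000>, I/2 on |001>, 1/2 on |010>, 0 on |011>, -1/2 on |100>, 0 on |101>, 0 on |110>, I/2 on |111>. Key observation: steps 14-15 multiply out to the identity, so the circuit reduces to the remaining gates.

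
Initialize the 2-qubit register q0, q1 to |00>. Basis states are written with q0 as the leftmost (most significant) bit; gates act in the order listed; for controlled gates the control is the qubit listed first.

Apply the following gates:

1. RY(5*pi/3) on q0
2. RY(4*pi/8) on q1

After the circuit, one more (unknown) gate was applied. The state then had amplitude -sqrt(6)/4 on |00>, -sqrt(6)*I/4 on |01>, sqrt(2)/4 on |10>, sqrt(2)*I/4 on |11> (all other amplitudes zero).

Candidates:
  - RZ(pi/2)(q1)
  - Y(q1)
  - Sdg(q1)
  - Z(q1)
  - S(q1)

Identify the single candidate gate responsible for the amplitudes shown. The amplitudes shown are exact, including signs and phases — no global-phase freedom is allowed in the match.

The unique candidate consistent with the amplitudes is S(q1).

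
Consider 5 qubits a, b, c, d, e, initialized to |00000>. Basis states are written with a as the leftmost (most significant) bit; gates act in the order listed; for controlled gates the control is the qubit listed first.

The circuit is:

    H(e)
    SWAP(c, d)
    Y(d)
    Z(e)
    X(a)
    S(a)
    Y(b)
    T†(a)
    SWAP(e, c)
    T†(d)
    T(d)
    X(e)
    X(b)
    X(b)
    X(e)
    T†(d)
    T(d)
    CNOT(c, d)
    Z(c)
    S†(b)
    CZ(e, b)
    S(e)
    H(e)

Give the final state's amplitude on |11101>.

|11101> carries amplitude exp(3*I*pi/4)/2 in the final state. Key observation: steps 10-17 multiply out to the identity, so the circuit reduces to the remaining gates.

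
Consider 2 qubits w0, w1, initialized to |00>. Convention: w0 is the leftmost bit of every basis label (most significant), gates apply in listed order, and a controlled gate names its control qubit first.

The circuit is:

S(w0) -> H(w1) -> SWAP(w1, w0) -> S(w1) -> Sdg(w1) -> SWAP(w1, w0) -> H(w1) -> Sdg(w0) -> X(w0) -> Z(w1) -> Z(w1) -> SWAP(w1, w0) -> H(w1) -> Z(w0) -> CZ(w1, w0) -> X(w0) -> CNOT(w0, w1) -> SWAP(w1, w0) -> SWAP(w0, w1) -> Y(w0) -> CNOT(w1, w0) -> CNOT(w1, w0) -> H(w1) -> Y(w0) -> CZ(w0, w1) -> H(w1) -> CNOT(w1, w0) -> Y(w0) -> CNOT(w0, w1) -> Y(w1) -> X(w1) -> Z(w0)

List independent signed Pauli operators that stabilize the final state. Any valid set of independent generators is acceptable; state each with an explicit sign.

The stabilizer group can be generated by -XI, +IZ, among other valid generating sets.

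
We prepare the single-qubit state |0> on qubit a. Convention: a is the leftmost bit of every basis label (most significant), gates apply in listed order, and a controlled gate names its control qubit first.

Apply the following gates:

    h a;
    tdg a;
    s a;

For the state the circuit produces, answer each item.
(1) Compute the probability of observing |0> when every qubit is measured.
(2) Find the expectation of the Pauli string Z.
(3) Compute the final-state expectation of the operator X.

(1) The probability of measuring |0> is 1/2.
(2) In the final state, Z has expectation 0.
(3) The observable X averages to sqrt(2)/2.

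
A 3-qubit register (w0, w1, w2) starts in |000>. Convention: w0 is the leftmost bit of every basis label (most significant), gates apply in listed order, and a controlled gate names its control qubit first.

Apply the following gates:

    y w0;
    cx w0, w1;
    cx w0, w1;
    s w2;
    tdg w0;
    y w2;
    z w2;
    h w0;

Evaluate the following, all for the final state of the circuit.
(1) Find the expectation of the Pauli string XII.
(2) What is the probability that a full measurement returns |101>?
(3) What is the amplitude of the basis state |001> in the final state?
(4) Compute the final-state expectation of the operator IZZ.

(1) In the final state, XII has expectation -1. Key observation: steps 2-3 multiply out to the identity, so the circuit reduces to the remaining gates.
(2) The probability of measuring |101> is 1/2.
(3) |001> carries amplitude -sqrt(2)*exp(3*I*pi/4)/2 in the final state.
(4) The observable IZZ averages to -1.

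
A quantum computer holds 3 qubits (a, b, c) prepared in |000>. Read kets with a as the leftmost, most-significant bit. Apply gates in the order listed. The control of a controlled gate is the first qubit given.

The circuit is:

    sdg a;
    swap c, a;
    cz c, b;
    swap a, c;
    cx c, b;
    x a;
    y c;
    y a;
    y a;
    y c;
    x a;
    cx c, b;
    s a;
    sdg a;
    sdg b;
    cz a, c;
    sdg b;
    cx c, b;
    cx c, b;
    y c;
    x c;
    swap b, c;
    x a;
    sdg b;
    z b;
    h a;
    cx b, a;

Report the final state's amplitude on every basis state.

The resulting statevector has amplitude sqrt(2)*I/2 on |000>, -sqrt(2)*I/2 on |100>, and 0 on every other basis state. Key observation: the block from step 5 through step 12 cancels to the identity and can be dropped.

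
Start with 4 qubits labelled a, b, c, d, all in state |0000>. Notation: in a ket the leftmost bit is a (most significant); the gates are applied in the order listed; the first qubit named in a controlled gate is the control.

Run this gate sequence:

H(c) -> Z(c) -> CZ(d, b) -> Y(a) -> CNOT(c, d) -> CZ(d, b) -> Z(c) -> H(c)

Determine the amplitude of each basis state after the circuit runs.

After the circuit, the state carries amplitude I/2 on |1000>, I/2 on |1001>, I/2 on |1010>, -I/2 on |1011>, and 0 on every other basis state.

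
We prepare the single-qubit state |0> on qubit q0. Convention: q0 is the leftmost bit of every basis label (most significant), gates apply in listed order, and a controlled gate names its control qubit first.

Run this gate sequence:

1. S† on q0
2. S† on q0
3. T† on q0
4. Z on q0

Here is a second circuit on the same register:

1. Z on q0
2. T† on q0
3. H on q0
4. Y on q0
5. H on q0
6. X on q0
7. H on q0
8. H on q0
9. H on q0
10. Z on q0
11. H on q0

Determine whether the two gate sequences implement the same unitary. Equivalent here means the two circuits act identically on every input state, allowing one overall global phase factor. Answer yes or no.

No — the two circuits implement different unitaries, even allowing a global phase.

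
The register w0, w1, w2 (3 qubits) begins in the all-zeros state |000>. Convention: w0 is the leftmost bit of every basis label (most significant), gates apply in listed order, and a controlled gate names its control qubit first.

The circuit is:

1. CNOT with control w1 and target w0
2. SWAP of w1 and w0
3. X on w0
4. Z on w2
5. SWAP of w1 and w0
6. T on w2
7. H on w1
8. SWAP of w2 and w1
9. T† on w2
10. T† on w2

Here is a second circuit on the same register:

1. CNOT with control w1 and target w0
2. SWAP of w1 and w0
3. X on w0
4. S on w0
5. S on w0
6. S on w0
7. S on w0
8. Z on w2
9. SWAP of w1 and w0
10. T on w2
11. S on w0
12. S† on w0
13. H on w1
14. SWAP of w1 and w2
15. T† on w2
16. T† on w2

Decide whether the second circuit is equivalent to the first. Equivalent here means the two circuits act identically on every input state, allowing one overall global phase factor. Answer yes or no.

Yes: on every input state the two circuits agree up to one overall phase factor.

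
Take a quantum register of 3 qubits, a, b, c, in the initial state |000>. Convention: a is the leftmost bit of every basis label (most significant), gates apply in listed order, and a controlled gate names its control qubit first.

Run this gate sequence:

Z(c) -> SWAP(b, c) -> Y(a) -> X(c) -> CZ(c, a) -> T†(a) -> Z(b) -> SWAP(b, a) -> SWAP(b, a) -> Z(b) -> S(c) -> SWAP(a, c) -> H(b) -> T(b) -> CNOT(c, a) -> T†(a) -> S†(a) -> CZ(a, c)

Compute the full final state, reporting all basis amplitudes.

The resulting statevector has amplitude -sqrt(2)*exp(3*I*pi/4)/2 on |001>, sqrt(2)/2 on |011>, and 0 on every other basis state. Key observation: the block from step 7 through step 10 cancels to the identity and can be dropped.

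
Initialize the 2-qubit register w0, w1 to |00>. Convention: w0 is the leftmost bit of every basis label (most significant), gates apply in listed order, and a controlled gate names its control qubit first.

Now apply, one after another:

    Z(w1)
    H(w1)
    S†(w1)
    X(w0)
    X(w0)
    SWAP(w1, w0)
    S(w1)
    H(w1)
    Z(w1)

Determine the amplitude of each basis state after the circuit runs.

After the circuit, the state carries amplitude 1/2 on |00>, -1/2 on |01>, -I/2 on |10>, I/2 on |11>.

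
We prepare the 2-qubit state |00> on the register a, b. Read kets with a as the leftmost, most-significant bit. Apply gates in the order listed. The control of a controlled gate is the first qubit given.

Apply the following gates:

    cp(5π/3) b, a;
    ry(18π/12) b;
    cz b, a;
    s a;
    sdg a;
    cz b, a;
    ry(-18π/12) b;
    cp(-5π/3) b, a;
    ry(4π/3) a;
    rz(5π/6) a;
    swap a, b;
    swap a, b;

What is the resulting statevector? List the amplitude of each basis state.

The final amplitudes are exp(7*I*pi/12)/2 on |00>, 0 on |01>, sqrt(3)*exp(5*I*pi/12)/2 on |10>, 0 on |11>. Key observation: the block from step 1 through step 8 cancels to the identity and can be dropped.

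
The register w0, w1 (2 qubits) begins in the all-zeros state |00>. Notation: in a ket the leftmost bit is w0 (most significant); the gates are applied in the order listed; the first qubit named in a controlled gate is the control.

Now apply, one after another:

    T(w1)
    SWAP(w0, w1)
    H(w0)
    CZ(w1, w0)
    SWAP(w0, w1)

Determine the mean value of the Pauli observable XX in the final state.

In the final state, XX has expectation 0.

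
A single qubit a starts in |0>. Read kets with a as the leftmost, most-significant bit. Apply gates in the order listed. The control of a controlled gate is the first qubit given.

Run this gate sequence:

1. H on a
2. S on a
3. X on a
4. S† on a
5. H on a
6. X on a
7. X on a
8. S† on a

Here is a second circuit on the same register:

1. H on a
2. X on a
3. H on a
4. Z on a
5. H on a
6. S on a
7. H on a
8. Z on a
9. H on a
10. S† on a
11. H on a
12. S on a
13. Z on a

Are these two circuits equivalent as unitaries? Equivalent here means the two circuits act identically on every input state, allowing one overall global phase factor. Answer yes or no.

Yes — the two circuits implement the same unitary up to a global phase.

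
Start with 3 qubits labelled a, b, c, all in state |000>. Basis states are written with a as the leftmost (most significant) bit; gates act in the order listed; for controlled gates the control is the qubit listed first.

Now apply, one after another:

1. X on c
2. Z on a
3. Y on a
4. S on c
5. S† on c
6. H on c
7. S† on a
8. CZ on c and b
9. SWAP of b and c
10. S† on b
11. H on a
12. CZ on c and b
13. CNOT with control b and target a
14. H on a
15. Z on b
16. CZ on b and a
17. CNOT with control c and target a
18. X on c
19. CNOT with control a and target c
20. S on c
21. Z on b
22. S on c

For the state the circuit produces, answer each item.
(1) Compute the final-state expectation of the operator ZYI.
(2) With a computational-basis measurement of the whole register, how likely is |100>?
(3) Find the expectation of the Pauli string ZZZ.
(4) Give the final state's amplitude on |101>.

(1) In the final state, ZYI has expectation -1. Key observation: steps 4-5 multiply out to the identity, so the circuit reduces to the remaining gates.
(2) A full measurement returns |100> with probability 1/2.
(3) In the final state, ZZZ has expectation 0.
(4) The amplitude on |101> is 0.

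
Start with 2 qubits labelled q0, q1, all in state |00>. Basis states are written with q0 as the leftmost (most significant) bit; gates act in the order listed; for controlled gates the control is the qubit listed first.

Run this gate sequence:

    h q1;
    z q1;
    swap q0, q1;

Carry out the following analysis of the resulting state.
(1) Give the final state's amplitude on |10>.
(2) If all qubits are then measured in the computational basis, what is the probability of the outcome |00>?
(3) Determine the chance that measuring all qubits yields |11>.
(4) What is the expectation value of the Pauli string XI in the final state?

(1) The amplitude on |10> is -sqrt(2)/2.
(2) A full measurement returns |00> with probability 1/2.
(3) A full measurement returns |11> with probability 0.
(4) In the final state, XI has expectation -1.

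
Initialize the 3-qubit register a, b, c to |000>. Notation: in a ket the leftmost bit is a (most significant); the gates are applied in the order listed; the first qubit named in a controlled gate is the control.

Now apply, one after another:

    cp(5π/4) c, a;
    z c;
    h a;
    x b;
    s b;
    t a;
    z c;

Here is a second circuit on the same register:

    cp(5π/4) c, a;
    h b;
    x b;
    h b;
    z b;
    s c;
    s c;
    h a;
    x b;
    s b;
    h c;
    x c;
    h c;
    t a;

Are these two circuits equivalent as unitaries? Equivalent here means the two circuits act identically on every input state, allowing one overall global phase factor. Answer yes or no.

Yes — the two circuits implement the same unitary up to a global phase.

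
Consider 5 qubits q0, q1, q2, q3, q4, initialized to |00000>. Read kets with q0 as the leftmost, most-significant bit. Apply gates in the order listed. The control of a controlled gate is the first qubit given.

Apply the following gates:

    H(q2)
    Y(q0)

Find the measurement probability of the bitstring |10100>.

A full measurement returns |10100> with probability 1/2.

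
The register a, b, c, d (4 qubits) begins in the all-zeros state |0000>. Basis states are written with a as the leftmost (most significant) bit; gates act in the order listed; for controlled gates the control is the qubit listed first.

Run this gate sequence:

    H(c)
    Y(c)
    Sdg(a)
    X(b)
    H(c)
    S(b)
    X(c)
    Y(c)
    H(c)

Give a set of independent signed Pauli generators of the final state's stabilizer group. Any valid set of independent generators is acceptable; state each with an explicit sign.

The final state is stabilized by the group generated by -IIXI, +ZIII, -IZII, +IIIZ; other independent generating sets are equally valid.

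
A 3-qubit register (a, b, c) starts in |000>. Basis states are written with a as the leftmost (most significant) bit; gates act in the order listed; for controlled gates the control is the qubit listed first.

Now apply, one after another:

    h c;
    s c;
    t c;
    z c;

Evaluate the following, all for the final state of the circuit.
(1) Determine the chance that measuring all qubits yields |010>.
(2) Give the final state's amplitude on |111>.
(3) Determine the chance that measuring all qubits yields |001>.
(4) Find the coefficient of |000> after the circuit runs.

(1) Outcome |010> occurs with probability 0.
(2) The final state's coefficient on |111> equals 0.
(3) The probability of measuring |001> is 1/2.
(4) The amplitude on |000> is sqrt(2)/2.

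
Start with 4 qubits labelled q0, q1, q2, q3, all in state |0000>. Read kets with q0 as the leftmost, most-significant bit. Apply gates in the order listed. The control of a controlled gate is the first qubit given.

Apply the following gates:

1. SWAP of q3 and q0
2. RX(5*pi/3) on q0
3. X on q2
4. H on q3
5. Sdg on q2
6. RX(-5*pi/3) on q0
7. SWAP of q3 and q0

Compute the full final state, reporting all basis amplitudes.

The resulting statevector has amplitude -sqrt(2)*I/2 on |0010>, -sqrt(2)*I/2 on |1010>, and 0 on every other basis state.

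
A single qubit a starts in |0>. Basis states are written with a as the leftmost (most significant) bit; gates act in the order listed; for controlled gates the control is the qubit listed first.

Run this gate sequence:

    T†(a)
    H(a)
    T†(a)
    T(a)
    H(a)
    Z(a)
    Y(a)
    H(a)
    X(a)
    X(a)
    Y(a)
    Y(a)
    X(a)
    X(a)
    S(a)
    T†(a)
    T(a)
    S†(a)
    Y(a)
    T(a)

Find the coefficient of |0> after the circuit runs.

The amplitude on |0> is -sqrt(2)/2. Key observation: gates 9-14 undo each other exactly, leaving only the rest of the circuit to track.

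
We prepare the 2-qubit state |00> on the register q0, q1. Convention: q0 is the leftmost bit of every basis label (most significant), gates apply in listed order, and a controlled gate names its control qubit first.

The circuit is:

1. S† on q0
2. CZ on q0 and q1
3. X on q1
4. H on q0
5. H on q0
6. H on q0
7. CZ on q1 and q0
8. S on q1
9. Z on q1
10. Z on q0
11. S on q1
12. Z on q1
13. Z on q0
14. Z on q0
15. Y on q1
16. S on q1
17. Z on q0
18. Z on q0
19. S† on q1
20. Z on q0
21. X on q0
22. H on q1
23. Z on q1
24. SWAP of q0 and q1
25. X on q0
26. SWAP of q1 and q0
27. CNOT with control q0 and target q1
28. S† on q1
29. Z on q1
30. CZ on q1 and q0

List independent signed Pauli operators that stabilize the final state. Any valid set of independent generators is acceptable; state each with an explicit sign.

One valid set of independent stabilizer generators is +XZ, -ZY (any independent generating set of the same group is equally correct).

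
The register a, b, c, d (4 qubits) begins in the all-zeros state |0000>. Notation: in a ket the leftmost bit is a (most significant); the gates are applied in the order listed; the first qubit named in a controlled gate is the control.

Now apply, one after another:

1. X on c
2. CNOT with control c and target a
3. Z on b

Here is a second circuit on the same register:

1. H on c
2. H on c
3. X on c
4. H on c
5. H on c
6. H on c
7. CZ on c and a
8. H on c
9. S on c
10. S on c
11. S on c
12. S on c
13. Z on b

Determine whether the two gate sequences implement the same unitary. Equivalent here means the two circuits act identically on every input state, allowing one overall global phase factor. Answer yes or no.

No, they are not equivalent — no single phase factor reconciles the two unitaries.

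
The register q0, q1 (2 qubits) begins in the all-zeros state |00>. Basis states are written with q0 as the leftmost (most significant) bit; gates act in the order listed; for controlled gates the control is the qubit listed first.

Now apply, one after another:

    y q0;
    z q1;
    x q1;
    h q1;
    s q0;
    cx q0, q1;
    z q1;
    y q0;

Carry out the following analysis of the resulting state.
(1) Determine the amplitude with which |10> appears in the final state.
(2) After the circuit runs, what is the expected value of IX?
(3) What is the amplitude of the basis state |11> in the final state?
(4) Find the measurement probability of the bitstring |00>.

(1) The amplitude on |10> is 0.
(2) The observable IX averages to 1.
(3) The final state's coefficient on |11> equals 0.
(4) Outcome |00> occurs with probability 1/2.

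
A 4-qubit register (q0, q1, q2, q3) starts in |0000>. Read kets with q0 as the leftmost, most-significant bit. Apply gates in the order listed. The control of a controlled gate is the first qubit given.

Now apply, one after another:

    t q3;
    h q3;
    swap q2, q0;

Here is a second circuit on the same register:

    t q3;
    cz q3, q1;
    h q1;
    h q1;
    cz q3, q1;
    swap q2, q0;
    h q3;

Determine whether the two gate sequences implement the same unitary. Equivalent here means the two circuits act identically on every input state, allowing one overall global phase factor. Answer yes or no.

Yes, they are equivalent — the unitaries differ by at most a global phase.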